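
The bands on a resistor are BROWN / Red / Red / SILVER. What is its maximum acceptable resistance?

1320 Ω

Brown → 1 (first significant figure)
Red → 2 (second significant figure)
Red → ×10^2 multiplier
Silver → ±10% tolerance
12 × 100 = 1200 Ω
Maximum = 1200 × (1 + 10/100) = 1320 Ω.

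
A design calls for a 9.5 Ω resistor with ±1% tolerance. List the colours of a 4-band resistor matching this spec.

9.5 Ω = 95 × 10^-1.
9 → white
5 → green
Multiplier 10^-1 → gold.
±1% tolerance → brown.

white, green, gold, brown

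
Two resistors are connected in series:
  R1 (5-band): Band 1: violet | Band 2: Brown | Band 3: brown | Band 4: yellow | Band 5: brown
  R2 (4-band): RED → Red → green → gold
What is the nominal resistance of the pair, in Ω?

R1: violet, brown, brown → 711; yellow ×10^4 → 7110000 Ω.
R2: red, red → 22; green ×10^5 → 2200000 Ω.
Series: 7110000 + 2200000 = 9310000 Ω.

9310000 Ω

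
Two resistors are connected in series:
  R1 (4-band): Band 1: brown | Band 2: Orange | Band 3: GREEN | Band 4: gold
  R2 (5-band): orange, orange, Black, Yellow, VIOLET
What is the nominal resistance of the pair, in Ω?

R1: brown, orange → 13; green ×10^5 → 1300000 Ω.
R2: orange, orange, black → 330; yellow ×10^4 → 3300000 Ω.
Series: 1300000 + 3300000 = 4600000 Ω.

4600000 Ω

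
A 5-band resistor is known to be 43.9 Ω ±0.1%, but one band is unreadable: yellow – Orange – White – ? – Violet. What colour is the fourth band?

43.9 Ω = 439 × 10^-1.
The fourth band is the multiplier, 10^-1, which is gold.

gold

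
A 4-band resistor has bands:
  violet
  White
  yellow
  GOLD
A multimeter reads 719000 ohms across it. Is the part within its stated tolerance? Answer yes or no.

no

Violet → 7 (first significant figure)
White → 9 (second significant figure)
Yellow → ×10^4 multiplier
Gold → ±5% tolerance
79 × 10000 = 790000 Ω
Allowed range: 750500 Ω to 829500 Ω.
719000 ohms lies outside that range.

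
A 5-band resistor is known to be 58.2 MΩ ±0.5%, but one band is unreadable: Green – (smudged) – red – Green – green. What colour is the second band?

58200000 Ω = 582 × 10^5.
The second band gives digit 8 of the significand, and 8 is grey.

grey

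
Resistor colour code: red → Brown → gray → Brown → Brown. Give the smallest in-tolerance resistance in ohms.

2158.2 Ω

Red → 2 (first significant figure)
Brown → 1 (second significant figure)
Grey → 8 (third significant figure)
Brown → ×10 multiplier
Brown → ±1% tolerance
218 × 10 = 2180 Ω
Smallest = 2180 × (1 − 1/100) = 2158.2 Ω.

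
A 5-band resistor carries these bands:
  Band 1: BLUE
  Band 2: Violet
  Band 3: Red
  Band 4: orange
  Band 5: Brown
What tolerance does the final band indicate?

±1%

The last band, brown, is the tolerance band.
Brown corresponds to ±1%.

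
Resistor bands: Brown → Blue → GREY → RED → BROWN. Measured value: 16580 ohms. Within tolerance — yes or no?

Brown → 1 (first significant figure)
Blue → 6 (second significant figure)
Grey → 8 (third significant figure)
Red → ×10^2 multiplier
Brown → ±1% tolerance
168 × 100 = 16800 Ω
Allowed range: 16632 Ω to 16968 Ω.
16580 ohms lies outside that range.

no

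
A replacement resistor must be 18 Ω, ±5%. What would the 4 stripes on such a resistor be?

18 Ω = 18 × 10^0.
1 → brown
8 → grey
Multiplier 10^0 → black.
±5% tolerance → gold.

brown, grey, black, gold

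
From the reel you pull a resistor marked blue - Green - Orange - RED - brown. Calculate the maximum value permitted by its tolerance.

65953 Ω

Blue → 6 (first significant figure)
Green → 5 (second significant figure)
Orange → 3 (third significant figure)
Red → ×10^2 multiplier
Brown → ±1% tolerance
653 × 100 = 65300 Ω
Maximum = 65300 × (1 + 1/100) = 65953 Ω.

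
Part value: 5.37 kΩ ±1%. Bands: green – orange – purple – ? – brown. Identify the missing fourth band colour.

5370 Ω = 537 × 10^1.
The fourth band is the multiplier, 10^1, which is brown.

brown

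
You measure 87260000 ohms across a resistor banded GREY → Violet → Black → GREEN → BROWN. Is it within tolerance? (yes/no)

yes

Grey → 8 (first significant figure)
Violet → 7 (second significant figure)
Black → 0 (third significant figure)
Green → ×10^5 multiplier
Brown → ±1% tolerance
870 × 100000 = 87000000 Ω
Allowed range: 86130000 Ω to 87870000 Ω.
87260000 ohms lies inside that range.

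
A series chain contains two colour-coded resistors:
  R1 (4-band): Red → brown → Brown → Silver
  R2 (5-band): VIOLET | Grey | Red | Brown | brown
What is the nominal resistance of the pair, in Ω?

R1: red, brown → 21; brown ×10 → 210 Ω.
R2: violet, grey, red → 782; brown ×10 → 7820 Ω.
Series: 210 + 7820 = 8030 Ω.

8030 Ω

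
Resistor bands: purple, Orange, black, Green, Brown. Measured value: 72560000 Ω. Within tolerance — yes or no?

Violet → 7 (first significant figure)
Orange → 3 (second significant figure)
Black → 0 (third significant figure)
Green → ×10^5 multiplier
Brown → ±1% tolerance
730 × 100000 = 73000000 Ω
Allowed range: 72270000 Ω to 73730000 Ω.
72560000 Ω lies inside that range.

yes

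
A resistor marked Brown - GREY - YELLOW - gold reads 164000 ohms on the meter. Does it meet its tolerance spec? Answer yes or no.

no

Brown → 1 (first significant figure)
Grey → 8 (second significant figure)
Yellow → ×10^4 multiplier
Gold → ±5% tolerance
18 × 10000 = 180000 Ω
Allowed range: 171000 Ω to 189000 Ω.
164000 ohms lies outside that range.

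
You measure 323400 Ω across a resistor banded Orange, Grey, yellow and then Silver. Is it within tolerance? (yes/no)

no

Orange → 3 (first significant figure)
Grey → 8 (second significant figure)
Yellow → ×10^4 multiplier
Silver → ±10% tolerance
38 × 10000 = 380000 Ω
Allowed range: 342000 Ω to 418000 Ω.
323400 Ω lies outside that range.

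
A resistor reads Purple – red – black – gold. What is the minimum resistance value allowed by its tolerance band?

68.4 Ω

Violet → 7 (first significant figure)
Red → 2 (second significant figure)
Black → ×1 multiplier
Gold → ±5% tolerance
72 × 1 = 72 Ω
Minimum = 72 × (1 − 5/100) = 68.4 Ω.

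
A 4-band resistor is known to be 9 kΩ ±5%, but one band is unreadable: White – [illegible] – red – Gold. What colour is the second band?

9000 Ω = 90 × 10^2.
The second band gives digit 0 of the significand, and 0 is black.

black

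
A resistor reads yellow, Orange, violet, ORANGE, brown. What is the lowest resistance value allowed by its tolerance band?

432630 Ω

Yellow → 4 (first significant figure)
Orange → 3 (second significant figure)
Violet → 7 (third significant figure)
Orange → ×10^3 multiplier
Brown → ±1% tolerance
437 × 1000 = 437000 Ω
Lowest = 437000 × (1 − 1/100) = 432630 Ω.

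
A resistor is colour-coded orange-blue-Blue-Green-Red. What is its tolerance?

The last band, red, is the tolerance band.
Red corresponds to ±2%.

±2%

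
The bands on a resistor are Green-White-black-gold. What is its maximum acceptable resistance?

Green → 5 (first significant figure)
White → 9 (second significant figure)
Black → ×1 multiplier
Gold → ±5% tolerance
59 × 1 = 59 Ω
Maximum = 59 × (1 + 5/100) = 61.95 Ω.

61.95 Ω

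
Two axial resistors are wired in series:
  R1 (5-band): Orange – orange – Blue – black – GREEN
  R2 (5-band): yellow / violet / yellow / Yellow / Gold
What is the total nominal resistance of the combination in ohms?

4740336 Ω

R1: orange, orange, blue → 336; black ×1 → 336 Ω.
R2: yellow, violet, yellow → 474; yellow ×10^4 → 4740000 Ω.
Series: 336 + 4740000 = 4740336 Ω.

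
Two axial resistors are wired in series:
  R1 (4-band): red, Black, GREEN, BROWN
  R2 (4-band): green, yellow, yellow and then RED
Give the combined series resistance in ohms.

2540000 Ω

R1: red, black → 20; green ×10^5 → 2000000 Ω.
R2: green, yellow → 54; yellow ×10^4 → 540000 Ω.
Series: 2000000 + 540000 = 2540000 Ω.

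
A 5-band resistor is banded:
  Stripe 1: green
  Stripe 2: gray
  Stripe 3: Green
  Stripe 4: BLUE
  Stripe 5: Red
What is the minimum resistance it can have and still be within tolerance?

Green → 5 (first significant figure)
Grey → 8 (second significant figure)
Green → 5 (third significant figure)
Blue → ×10^6 multiplier
Red → ±2% tolerance
585 × 1000000 = 585000000 Ω
Minimum = 585000000 × (1 − 2/100) = 573300000 Ω.

573300000 Ω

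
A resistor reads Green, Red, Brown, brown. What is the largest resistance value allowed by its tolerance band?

Green → 5 (first significant figure)
Red → 2 (second significant figure)
Brown → ×10 multiplier
Brown → ±1% tolerance
52 × 10 = 520 Ω
Largest = 520 × (1 + 1/100) = 525.2 Ω.

525.2 Ω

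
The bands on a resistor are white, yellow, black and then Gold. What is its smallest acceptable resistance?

White → 9 (first significant figure)
Yellow → 4 (second significant figure)
Black → ×1 multiplier
Gold → ±5% tolerance
94 × 1 = 94 Ω
Smallest = 94 × (1 − 5/100) = 89.3 Ω.

89.3 Ω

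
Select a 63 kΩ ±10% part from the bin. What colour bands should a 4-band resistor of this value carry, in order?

blue, orange, orange, silver

63000 Ω = 63 × 10^3.
6 → blue
3 → orange
Multiplier 10^3 → orange.
±10% tolerance → silver.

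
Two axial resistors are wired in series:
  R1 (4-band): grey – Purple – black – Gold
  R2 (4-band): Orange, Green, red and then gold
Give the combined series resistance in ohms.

3587 Ω

R1: grey, violet → 87; black ×1 → 87 Ω.
R2: orange, green → 35; red ×10^2 → 3500 Ω.
Series: 87 + 3500 = 3587 Ω.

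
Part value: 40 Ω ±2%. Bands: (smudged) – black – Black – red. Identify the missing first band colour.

40 Ω = 40 × 10^0.
The first band gives digit 4 of the significand, and 4 is yellow.

yellow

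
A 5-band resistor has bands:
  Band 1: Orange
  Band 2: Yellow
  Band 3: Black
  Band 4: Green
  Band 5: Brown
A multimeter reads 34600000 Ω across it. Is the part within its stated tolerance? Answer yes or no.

Orange → 3 (first significant figure)
Yellow → 4 (second significant figure)
Black → 0 (third significant figure)
Green → ×10^5 multiplier
Brown → ±1% tolerance
340 × 100000 = 34000000 Ω
Allowed range: 33660000 Ω to 34340000 Ω.
34600000 Ω lies outside that range.

no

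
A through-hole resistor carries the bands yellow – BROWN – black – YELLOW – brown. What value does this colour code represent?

Yellow → 4 (first significant figure)
Brown → 1 (second significant figure)
Black → 0 (third significant figure)
Yellow → ×10^4 multiplier
410 × 10000 = 4100000 Ω

4100000 Ω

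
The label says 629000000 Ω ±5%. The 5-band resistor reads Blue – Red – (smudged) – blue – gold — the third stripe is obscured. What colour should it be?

629000000 Ω = 629 × 10^6.
The third band gives digit 9 of the significand, and 9 is white.

white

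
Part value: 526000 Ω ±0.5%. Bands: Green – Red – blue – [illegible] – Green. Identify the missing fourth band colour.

526000 Ω = 526 × 10^3.
The fourth band is the multiplier, 10^3, which is orange.

orange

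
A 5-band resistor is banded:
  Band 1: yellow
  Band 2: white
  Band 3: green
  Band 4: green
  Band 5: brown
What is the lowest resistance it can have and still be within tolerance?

Yellow → 4 (first significant figure)
White → 9 (second significant figure)
Green → 5 (third significant figure)
Green → ×10^5 multiplier
Brown → ±1% tolerance
495 × 100000 = 49500000 Ω
Lowest = 49500000 × (1 − 1/100) = 49005000 Ω.

49005000 Ω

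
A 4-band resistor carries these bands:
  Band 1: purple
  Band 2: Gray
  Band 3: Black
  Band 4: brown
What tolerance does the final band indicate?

±1%

The last band, brown, is the tolerance band.
Brown corresponds to ±1%.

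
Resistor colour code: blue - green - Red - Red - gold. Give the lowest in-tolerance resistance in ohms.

61940 Ω

Blue → 6 (first significant figure)
Green → 5 (second significant figure)
Red → 2 (third significant figure)
Red → ×10^2 multiplier
Gold → ±5% tolerance
652 × 100 = 65200 Ω
Lowest = 65200 × (1 − 5/100) = 61940 Ω.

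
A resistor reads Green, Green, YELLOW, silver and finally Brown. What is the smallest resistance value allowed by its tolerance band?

Green → 5 (first significant figure)
Green → 5 (second significant figure)
Yellow → 4 (third significant figure)
Silver → ×0.01 multiplier
Brown → ±1% tolerance
554 × 0.01 = 5.54 Ω
Smallest = 5.54 × (1 − 1/100) = 5.4846 Ω.

5.4846 Ω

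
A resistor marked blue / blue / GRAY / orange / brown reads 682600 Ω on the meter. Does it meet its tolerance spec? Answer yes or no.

no

Blue → 6 (first significant figure)
Blue → 6 (second significant figure)
Grey → 8 (third significant figure)
Orange → ×10^3 multiplier
Brown → ±1% tolerance
668 × 1000 = 668000 Ω
Allowed range: 661320 Ω to 674680 Ω.
682600 Ω lies outside that range.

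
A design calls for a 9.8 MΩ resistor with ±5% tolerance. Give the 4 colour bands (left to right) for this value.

white, grey, green, gold

9800000 Ω = 98 × 10^5.
9 → white
8 → grey
Multiplier 10^5 → green.
±5% tolerance → gold.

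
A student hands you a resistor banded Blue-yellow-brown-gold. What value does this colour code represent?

640 Ω

Blue → 6 (first significant figure)
Yellow → 4 (second significant figure)
Brown → ×10 multiplier
64 × 10 = 640 Ω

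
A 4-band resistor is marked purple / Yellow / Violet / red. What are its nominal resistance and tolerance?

740000000 Ω ±2%

Violet → 7 (first significant figure)
Yellow → 4 (second significant figure)
Violet → ×10^7 multiplier
Red → ±2% tolerance
74 × 10000000 = 740000000 Ω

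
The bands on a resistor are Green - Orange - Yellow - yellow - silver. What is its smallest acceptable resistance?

Green → 5 (first significant figure)
Orange → 3 (second significant figure)
Yellow → 4 (third significant figure)
Yellow → ×10^4 multiplier
Silver → ±10% tolerance
534 × 10000 = 5340000 Ω
Smallest = 5340000 × (1 − 10/100) = 4806000 Ω.

4806000 Ω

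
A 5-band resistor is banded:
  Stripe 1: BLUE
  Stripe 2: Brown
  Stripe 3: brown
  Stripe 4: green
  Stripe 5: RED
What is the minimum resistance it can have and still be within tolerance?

59878000 Ω

Blue → 6 (first significant figure)
Brown → 1 (second significant figure)
Brown → 1 (third significant figure)
Green → ×10^5 multiplier
Red → ±2% tolerance
611 × 100000 = 61100000 Ω
Minimum = 61100000 × (1 − 2/100) = 59878000 Ω.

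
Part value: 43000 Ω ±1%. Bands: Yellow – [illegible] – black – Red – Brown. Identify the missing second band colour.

orange

43000 Ω = 430 × 10^2.
The second band gives digit 3 of the significand, and 3 is orange.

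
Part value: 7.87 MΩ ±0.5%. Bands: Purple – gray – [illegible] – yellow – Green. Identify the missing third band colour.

7870000 Ω = 787 × 10^4.
The third band gives digit 7 of the significand, and 7 is violet.

violet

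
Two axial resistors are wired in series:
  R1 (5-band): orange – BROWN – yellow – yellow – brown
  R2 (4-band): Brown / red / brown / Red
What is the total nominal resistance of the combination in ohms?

R1: orange, brown, yellow → 314; yellow ×10^4 → 3140000 Ω.
R2: brown, red → 12; brown ×10 → 120 Ω.
Series: 3140000 + 120 = 3140120 Ω.

3140120 Ω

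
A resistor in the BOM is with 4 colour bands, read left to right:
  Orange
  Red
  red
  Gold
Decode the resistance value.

3200 Ω

Orange → 3 (first significant figure)
Red → 2 (second significant figure)
Red → ×10^2 multiplier
32 × 100 = 3200 Ω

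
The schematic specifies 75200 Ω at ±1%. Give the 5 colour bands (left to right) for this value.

violet, green, red, red, brown

75200 Ω = 752 × 10^2.
7 → violet
5 → green
2 → red
Multiplier 10^2 → red.
±1% tolerance → brown.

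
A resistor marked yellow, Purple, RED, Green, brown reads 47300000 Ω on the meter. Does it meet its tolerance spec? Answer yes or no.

Yellow → 4 (first significant figure)
Violet → 7 (second significant figure)
Red → 2 (third significant figure)
Green → ×10^5 multiplier
Brown → ±1% tolerance
472 × 100000 = 47200000 Ω
Allowed range: 46728000 Ω to 47672000 Ω.
47300000 Ω lies inside that range.

yes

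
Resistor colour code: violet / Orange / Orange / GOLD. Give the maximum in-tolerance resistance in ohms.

Violet → 7 (first significant figure)
Orange → 3 (second significant figure)
Orange → ×10^3 multiplier
Gold → ±5% tolerance
73 × 1000 = 73000 Ω
Maximum = 73000 × (1 + 5/100) = 76650 Ω.

76650 Ω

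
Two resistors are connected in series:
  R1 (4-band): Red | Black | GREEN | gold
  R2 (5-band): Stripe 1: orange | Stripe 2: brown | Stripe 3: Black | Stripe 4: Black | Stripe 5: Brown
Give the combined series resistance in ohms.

2000310 Ω

R1: red, black → 20; green ×10^5 → 2000000 Ω.
R2: orange, brown, black → 310; black ×1 → 310 Ω.
Series: 2000000 + 310 = 2000310 Ω.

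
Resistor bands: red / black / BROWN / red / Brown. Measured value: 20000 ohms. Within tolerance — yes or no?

Red → 2 (first significant figure)
Black → 0 (second significant figure)
Brown → 1 (third significant figure)
Red → ×10^2 multiplier
Brown → ±1% tolerance
201 × 100 = 20100 Ω
Allowed range: 19899 Ω to 20301 Ω.
20000 ohms lies inside that range.

yes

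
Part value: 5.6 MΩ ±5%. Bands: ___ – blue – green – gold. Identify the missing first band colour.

5600000 Ω = 56 × 10^5.
The first band gives digit 5 of the significand, and 5 is green.

green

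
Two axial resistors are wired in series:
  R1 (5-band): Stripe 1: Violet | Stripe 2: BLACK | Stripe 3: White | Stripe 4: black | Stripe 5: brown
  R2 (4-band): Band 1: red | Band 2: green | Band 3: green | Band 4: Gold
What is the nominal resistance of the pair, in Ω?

2500709 Ω

R1: violet, black, white → 709; black ×1 → 709 Ω.
R2: red, green → 25; green ×10^5 → 2500000 Ω.
Series: 709 + 2500000 = 2500709 Ω.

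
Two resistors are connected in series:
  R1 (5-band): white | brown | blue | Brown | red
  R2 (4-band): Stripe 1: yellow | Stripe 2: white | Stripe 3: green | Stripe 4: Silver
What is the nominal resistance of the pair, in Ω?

R1: white, brown, blue → 916; brown ×10 → 9160 Ω.
R2: yellow, white → 49; green ×10^5 → 4900000 Ω.
Series: 9160 + 4900000 = 4909160 Ω.

4909160 Ω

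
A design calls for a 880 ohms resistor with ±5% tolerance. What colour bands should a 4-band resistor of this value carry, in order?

880 Ω = 88 × 10^1.
8 → grey
8 → grey
Multiplier 10^1 → brown.
±5% tolerance → gold.

grey, grey, brown, gold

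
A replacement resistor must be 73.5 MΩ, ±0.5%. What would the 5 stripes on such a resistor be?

73500000 Ω = 735 × 10^5.
7 → violet
3 → orange
5 → green
Multiplier 10^5 → green.
±0.5% tolerance → green.

violet, orange, green, green, green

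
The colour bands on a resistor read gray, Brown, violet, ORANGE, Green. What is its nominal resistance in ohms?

817000 Ω

Grey → 8 (first significant figure)
Brown → 1 (second significant figure)
Violet → 7 (third significant figure)
Orange → ×10^3 multiplier
817 × 1000 = 817000 Ω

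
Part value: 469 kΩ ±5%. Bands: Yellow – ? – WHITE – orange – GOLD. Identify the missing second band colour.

469000 Ω = 469 × 10^3.
The second band gives digit 6 of the significand, and 6 is blue.

blue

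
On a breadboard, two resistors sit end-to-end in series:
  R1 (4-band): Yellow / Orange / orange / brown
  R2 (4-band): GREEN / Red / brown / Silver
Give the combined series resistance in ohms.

R1: yellow, orange → 43; orange ×10^3 → 43000 Ω.
R2: green, red → 52; brown ×10 → 520 Ω.
Series: 43000 + 520 = 43520 Ω.

43520 Ω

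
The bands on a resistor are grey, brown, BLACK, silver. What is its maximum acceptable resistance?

89.1 Ω

Grey → 8 (first significant figure)
Brown → 1 (second significant figure)
Black → ×1 multiplier
Silver → ±10% tolerance
81 × 1 = 81 Ω
Maximum = 81 × (1 + 10/100) = 89.1 Ω.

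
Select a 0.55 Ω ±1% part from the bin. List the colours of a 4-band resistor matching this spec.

green, green, silver, brown

0.55 Ω = 55 × 10^-2.
5 → green
5 → green
Multiplier 10^-2 → silver.
±1% tolerance → brown.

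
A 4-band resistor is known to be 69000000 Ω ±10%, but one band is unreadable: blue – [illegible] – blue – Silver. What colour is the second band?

69000000 Ω = 69 × 10^6.
The second band gives digit 9 of the significand, and 9 is white.

white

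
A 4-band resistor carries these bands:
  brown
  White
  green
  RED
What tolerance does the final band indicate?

The last band, red, is the tolerance band.
Red corresponds to ±2%.

±2%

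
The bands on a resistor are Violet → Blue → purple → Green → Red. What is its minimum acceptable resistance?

75166000 Ω

Violet → 7 (first significant figure)
Blue → 6 (second significant figure)
Violet → 7 (third significant figure)
Green → ×10^5 multiplier
Red → ±2% tolerance
767 × 100000 = 76700000 Ω
Minimum = 76700000 × (1 − 2/100) = 75166000 Ω.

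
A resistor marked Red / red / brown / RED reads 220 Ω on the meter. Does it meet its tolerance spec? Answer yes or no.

Red → 2 (first significant figure)
Red → 2 (second significant figure)
Brown → ×10 multiplier
Red → ±2% tolerance
22 × 10 = 220 Ω
Allowed range: 215.6 Ω to 224.4 Ω.
220 Ω lies inside that range.

yes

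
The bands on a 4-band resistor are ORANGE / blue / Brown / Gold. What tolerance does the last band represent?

±5%

The last band, gold, is the tolerance band.
Gold corresponds to ±5%.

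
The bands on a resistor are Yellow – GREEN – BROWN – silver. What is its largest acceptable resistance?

495 Ω

Yellow → 4 (first significant figure)
Green → 5 (second significant figure)
Brown → ×10 multiplier
Silver → ±10% tolerance
45 × 10 = 450 Ω
Largest = 450 × (1 + 10/100) = 495 Ω.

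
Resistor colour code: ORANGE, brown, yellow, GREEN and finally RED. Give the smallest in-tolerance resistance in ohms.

30772000 Ω

Orange → 3 (first significant figure)
Brown → 1 (second significant figure)
Yellow → 4 (third significant figure)
Green → ×10^5 multiplier
Red → ±2% tolerance
314 × 100000 = 31400000 Ω
Smallest = 31400000 × (1 − 2/100) = 30772000 Ω.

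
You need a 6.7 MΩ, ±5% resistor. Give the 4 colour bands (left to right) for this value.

6700000 Ω = 67 × 10^5.
6 → blue
7 → violet
Multiplier 10^5 → green.
±5% tolerance → gold.

blue, violet, green, gold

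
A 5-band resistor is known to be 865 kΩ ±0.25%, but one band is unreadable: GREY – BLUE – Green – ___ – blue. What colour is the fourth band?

orange

865000 Ω = 865 × 10^3.
The fourth band is the multiplier, 10^3, which is orange.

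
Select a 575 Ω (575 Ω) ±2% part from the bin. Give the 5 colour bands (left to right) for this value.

575 Ω = 575 × 10^0.
5 → green
7 → violet
5 → green
Multiplier 10^0 → black.
±2% tolerance → red.

green, violet, green, black, red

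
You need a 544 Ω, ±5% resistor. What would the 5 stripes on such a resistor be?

green, yellow, yellow, black, gold

544 Ω = 544 × 10^0.
5 → green
4 → yellow
4 → yellow
Multiplier 10^0 → black.
±5% tolerance → gold.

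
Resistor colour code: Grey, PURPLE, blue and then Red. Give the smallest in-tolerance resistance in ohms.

85260000 Ω

Grey → 8 (first significant figure)
Violet → 7 (second significant figure)
Blue → ×10^6 multiplier
Red → ±2% tolerance
87 × 1000000 = 87000000 Ω
Smallest = 87000000 × (1 − 2/100) = 85260000 Ω.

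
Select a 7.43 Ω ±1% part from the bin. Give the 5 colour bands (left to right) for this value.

violet, yellow, orange, silver, brown

7.43 Ω = 743 × 10^-2.
7 → violet
4 → yellow
3 → orange
Multiplier 10^-2 → silver.
±1% tolerance → brown.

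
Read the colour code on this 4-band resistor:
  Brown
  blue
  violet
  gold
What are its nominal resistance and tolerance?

160000000 Ω ±5%

Brown → 1 (first significant figure)
Blue → 6 (second significant figure)
Violet → ×10^7 multiplier
Gold → ±5% tolerance
16 × 10000000 = 160000000 Ω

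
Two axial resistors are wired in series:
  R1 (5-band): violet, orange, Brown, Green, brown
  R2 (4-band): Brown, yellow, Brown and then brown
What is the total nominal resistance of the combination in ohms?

R1: violet, orange, brown → 731; green ×10^5 → 73100000 Ω.
R2: brown, yellow → 14; brown ×10 → 140 Ω.
Series: 73100000 + 140 = 73100140 Ω.

73100140 Ω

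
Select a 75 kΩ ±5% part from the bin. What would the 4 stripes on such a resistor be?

75000 Ω = 75 × 10^3.
7 → violet
5 → green
Multiplier 10^3 → orange.
±5% tolerance → gold.

violet, green, orange, gold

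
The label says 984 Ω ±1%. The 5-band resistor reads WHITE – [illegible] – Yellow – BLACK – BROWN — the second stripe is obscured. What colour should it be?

984 Ω = 984 × 10^0.
The second band gives digit 8 of the significand, and 8 is grey.

grey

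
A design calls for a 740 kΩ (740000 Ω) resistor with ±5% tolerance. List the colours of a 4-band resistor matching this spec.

violet, yellow, yellow, gold

740000 Ω = 74 × 10^4.
7 → violet
4 → yellow
Multiplier 10^4 → yellow.
±5% tolerance → gold.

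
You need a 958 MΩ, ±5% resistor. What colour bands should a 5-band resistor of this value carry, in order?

958000000 Ω = 958 × 10^6.
9 → white
5 → green
8 → grey
Multiplier 10^6 → blue.
±5% tolerance → gold.

white, green, grey, blue, gold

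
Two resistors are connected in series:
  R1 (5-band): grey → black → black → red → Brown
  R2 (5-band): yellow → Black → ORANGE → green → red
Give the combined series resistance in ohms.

R1: grey, black, black → 800; red ×10^2 → 80000 Ω.
R2: yellow, black, orange → 403; green ×10^5 → 40300000 Ω.
Series: 80000 + 40300000 = 40380000 Ω.

40380000 Ω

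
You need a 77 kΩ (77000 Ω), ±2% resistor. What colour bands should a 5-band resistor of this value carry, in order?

77000 Ω = 770 × 10^2.
7 → violet
7 → violet
0 → black
Multiplier 10^2 → red.
±2% tolerance → red.

violet, violet, black, red, red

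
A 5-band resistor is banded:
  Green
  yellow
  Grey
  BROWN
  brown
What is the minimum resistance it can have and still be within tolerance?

Green → 5 (first significant figure)
Yellow → 4 (second significant figure)
Grey → 8 (third significant figure)
Brown → ×10 multiplier
Brown → ±1% tolerance
548 × 10 = 5480 Ω
Minimum = 5480 × (1 − 1/100) = 5425.2 Ω.

5425.2 Ω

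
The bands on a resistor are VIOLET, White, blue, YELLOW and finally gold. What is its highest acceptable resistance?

8358000 Ω

Violet → 7 (first significant figure)
White → 9 (second significant figure)
Blue → 6 (third significant figure)
Yellow → ×10^4 multiplier
Gold → ±5% tolerance
796 × 10000 = 7960000 Ω
Highest = 7960000 × (1 + 5/100) = 8358000 Ω.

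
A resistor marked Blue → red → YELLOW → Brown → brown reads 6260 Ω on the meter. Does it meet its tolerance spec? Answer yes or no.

Blue → 6 (first significant figure)
Red → 2 (second significant figure)
Yellow → 4 (third significant figure)
Brown → ×10 multiplier
Brown → ±1% tolerance
624 × 10 = 6240 Ω
Allowed range: 6177.6 Ω to 6302.4 Ω.
6260 Ω lies inside that range.

yes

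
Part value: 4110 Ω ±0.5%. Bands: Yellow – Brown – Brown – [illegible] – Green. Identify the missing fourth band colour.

4110 Ω = 411 × 10^1.
The fourth band is the multiplier, 10^1, which is brown.

brown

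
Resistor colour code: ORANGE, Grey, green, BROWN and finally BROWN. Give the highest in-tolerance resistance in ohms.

3888.5 Ω

Orange → 3 (first significant figure)
Grey → 8 (second significant figure)
Green → 5 (third significant figure)
Brown → ×10 multiplier
Brown → ±1% tolerance
385 × 10 = 3850 Ω
Highest = 3850 × (1 + 1/100) = 3888.5 Ω.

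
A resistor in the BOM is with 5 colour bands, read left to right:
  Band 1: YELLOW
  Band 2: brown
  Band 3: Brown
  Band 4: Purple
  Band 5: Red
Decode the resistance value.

Yellow → 4 (first significant figure)
Brown → 1 (second significant figure)
Brown → 1 (third significant figure)
Violet → ×10^7 multiplier
411 × 10000000 = 4110000000 Ω

4110000000 Ω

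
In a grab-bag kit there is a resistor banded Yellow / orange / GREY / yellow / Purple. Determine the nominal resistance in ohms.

Yellow → 4 (first significant figure)
Orange → 3 (second significant figure)
Grey → 8 (third significant figure)
Yellow → ×10^4 multiplier
438 × 10000 = 4380000 Ω

4380000 Ω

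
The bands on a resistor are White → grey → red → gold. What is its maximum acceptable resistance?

White → 9 (first significant figure)
Grey → 8 (second significant figure)
Red → ×10^2 multiplier
Gold → ±5% tolerance
98 × 100 = 9800 Ω
Maximum = 9800 × (1 + 5/100) = 10290 Ω.

10290 Ω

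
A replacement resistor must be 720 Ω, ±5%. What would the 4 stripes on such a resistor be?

violet, red, brown, gold

720 Ω = 72 × 10^1.
7 → violet
2 → red
Multiplier 10^1 → brown.
±5% tolerance → gold.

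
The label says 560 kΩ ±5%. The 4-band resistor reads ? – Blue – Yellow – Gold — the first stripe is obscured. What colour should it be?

560000 Ω = 56 × 10^4.
The first band gives digit 5 of the significand, and 5 is green.

green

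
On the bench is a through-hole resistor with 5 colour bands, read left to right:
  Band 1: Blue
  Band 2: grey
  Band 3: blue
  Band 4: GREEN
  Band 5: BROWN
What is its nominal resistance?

Blue → 6 (first significant figure)
Grey → 8 (second significant figure)
Blue → 6 (third significant figure)
Green → ×10^5 multiplier
686 × 100000 = 68600000 Ω

68600000 Ω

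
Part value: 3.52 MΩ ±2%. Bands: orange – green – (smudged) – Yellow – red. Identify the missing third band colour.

red

3520000 Ω = 352 × 10^4.
The third band gives digit 2 of the significand, and 2 is red.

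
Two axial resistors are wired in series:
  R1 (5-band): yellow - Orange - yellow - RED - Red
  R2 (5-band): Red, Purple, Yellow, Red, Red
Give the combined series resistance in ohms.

70800 Ω

R1: yellow, orange, yellow → 434; red ×10^2 → 43400 Ω.
R2: red, violet, yellow → 274; red ×10^2 → 27400 Ω.
Series: 43400 + 27400 = 70800 Ω.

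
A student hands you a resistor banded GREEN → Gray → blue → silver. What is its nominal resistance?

58000000 Ω

Green → 5 (first significant figure)
Grey → 8 (second significant figure)
Blue → ×10^6 multiplier
58 × 1000000 = 58000000 Ω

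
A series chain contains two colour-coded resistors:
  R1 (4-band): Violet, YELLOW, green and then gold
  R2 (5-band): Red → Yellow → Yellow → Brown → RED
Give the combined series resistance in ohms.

R1: violet, yellow → 74; green ×10^5 → 7400000 Ω.
R2: red, yellow, yellow → 244; brown ×10 → 2440 Ω.
Series: 7400000 + 2440 = 7402440 Ω.

7402440 Ω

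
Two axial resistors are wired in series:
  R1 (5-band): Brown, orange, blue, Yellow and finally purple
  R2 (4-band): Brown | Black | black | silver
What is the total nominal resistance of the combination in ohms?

1360010 Ω

R1: brown, orange, blue → 136; yellow ×10^4 → 1360000 Ω.
R2: brown, black → 10; black ×1 → 10 Ω.
Series: 1360000 + 10 = 1360010 Ω.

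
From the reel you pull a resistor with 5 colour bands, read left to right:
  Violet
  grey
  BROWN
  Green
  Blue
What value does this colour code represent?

78100000 Ω

Violet → 7 (first significant figure)
Grey → 8 (second significant figure)
Brown → 1 (third significant figure)
Green → ×10^5 multiplier
781 × 100000 = 78100000 Ω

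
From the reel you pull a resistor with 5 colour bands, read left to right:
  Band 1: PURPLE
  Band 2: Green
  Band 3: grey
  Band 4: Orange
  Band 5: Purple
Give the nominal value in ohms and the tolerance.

Violet → 7 (first significant figure)
Green → 5 (second significant figure)
Grey → 8 (third significant figure)
Orange → ×10^3 multiplier
Violet → ±0.1% tolerance
758 × 1000 = 758000 Ω

758000 Ω ±0.1%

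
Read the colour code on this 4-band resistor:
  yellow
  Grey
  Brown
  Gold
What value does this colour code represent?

Yellow → 4 (first significant figure)
Grey → 8 (second significant figure)
Brown → ×10 multiplier
48 × 10 = 480 Ω

480 Ω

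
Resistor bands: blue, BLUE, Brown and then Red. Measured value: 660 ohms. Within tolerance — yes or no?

yes

Blue → 6 (first significant figure)
Blue → 6 (second significant figure)
Brown → ×10 multiplier
Red → ±2% tolerance
66 × 10 = 660 Ω
Allowed range: 646.8 Ω to 673.2 Ω.
660 ohms lies inside that range.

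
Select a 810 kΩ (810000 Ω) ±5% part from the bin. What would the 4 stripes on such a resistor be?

810000 Ω = 81 × 10^4.
8 → grey
1 → brown
Multiplier 10^4 → yellow.
±5% tolerance → gold.

grey, brown, yellow, gold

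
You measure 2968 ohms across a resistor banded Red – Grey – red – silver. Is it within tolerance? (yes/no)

yes

Red → 2 (first significant figure)
Grey → 8 (second significant figure)
Red → ×10^2 multiplier
Silver → ±10% tolerance
28 × 100 = 2800 Ω
Allowed range: 2520 Ω to 3080 Ω.
2968 ohms lies inside that range.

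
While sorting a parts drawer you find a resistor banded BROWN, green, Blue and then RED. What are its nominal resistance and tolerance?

15000000 Ω ±2%

Brown → 1 (first significant figure)
Green → 5 (second significant figure)
Blue → ×10^6 multiplier
Red → ±2% tolerance
15 × 1000000 = 15000000 Ω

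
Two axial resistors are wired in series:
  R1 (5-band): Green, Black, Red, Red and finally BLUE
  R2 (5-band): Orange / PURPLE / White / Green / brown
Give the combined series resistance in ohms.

R1: green, black, red → 502; red ×10^2 → 50200 Ω.
R2: orange, violet, white → 379; green ×10^5 → 37900000 Ω.
Series: 50200 + 37900000 = 37950200 Ω.

37950200 Ω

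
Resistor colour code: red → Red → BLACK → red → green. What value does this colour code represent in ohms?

22000 Ω

Red → 2 (first significant figure)
Red → 2 (second significant figure)
Black → 0 (third significant figure)
Red → ×10^2 multiplier
220 × 100 = 22000 Ω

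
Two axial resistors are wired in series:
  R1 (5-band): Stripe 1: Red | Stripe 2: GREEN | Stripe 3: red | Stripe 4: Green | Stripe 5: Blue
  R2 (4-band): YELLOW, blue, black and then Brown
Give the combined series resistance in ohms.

R1: red, green, red → 252; green ×10^5 → 25200000 Ω.
R2: yellow, blue → 46; black ×1 → 46 Ω.
Series: 25200000 + 46 = 25200046 Ω.

25200046 Ω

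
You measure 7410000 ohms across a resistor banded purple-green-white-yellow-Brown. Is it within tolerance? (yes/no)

no

Violet → 7 (first significant figure)
Green → 5 (second significant figure)
White → 9 (third significant figure)
Yellow → ×10^4 multiplier
Brown → ±1% tolerance
759 × 10000 = 7590000 Ω
Allowed range: 7514100 Ω to 7665900 Ω.
7410000 ohms lies outside that range.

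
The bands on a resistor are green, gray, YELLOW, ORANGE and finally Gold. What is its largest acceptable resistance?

Green → 5 (first significant figure)
Grey → 8 (second significant figure)
Yellow → 4 (third significant figure)
Orange → ×10^3 multiplier
Gold → ±5% tolerance
584 × 1000 = 584000 Ω
Largest = 584000 × (1 + 5/100) = 613200 Ω.

613200 Ω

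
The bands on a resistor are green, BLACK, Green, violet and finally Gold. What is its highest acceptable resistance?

Green → 5 (first significant figure)
Black → 0 (second significant figure)
Green → 5 (third significant figure)
Violet → ×10^7 multiplier
Gold → ±5% tolerance
505 × 10000000 = 5050000000 Ω
Highest = 5050000000 × (1 + 5/100) = 5302500000 Ω.

5302500000 Ω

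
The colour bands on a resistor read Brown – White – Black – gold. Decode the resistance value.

Brown → 1 (first significant figure)
White → 9 (second significant figure)
Black → ×1 multiplier
19 × 1 = 19 Ω

19 Ω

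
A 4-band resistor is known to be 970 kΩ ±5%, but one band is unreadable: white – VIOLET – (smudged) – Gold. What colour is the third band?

yellow

970000 Ω = 97 × 10^4.
The third band is the multiplier, 10^4, which is yellow.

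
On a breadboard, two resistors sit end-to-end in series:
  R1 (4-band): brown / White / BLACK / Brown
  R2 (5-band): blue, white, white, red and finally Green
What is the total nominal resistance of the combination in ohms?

69919 Ω

R1: brown, white → 19; black ×1 → 19 Ω.
R2: blue, white, white → 699; red ×10^2 → 69900 Ω.
Series: 19 + 69900 = 69919 Ω.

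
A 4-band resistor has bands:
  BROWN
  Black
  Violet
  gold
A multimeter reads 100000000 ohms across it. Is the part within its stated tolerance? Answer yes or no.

Brown → 1 (first significant figure)
Black → 0 (second significant figure)
Violet → ×10^7 multiplier
Gold → ±5% tolerance
10 × 10000000 = 100000000 Ω
Allowed range: 95000000 Ω to 105000000 Ω.
100000000 ohms lies inside that range.

yes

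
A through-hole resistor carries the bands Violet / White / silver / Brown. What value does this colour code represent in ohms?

0.79 Ω

Violet → 7 (first significant figure)
White → 9 (second significant figure)
Silver → ×0.01 multiplier
79 × 0.01 = 0.79 Ω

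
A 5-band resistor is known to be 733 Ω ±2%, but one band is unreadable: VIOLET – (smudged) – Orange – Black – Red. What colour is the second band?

orange

733 Ω = 733 × 10^0.
The second band gives digit 3 of the significand, and 3 is orange.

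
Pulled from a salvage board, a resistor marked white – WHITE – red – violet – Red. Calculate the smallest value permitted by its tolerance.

White → 9 (first significant figure)
White → 9 (second significant figure)
Red → 2 (third significant figure)
Violet → ×10^7 multiplier
Red → ±2% tolerance
992 × 10000000 = 9920000000 Ω
Smallest = 9920000000 × (1 − 2/100) = 9721600000 Ω.

9721600000 Ω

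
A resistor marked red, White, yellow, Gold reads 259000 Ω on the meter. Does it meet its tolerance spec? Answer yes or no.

no

Red → 2 (first significant figure)
White → 9 (second significant figure)
Yellow → ×10^4 multiplier
Gold → ±5% tolerance
29 × 10000 = 290000 Ω
Allowed range: 275500 Ω to 304500 Ω.
259000 Ω lies outside that range.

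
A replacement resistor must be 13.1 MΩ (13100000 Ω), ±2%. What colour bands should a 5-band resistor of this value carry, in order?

brown, orange, brown, green, red

13100000 Ω = 131 × 10^5.
1 → brown
3 → orange
1 → brown
Multiplier 10^5 → green.
±2% tolerance → red.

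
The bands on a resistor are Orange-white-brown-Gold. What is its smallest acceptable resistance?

370.5 Ω

Orange → 3 (first significant figure)
White → 9 (second significant figure)
Brown → ×10 multiplier
Gold → ±5% tolerance
39 × 10 = 390 Ω
Smallest = 390 × (1 − 5/100) = 370.5 Ω.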